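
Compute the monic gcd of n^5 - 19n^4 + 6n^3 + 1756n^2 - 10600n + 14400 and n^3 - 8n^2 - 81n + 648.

Repeated division with remainder:
  n^5 - 19n^4 + 6n^3 + 1756n^2 - 10600n + 14400 = (n^2 - 11n - 1)(n^3 - 8n^2 - 81n + 648) + (209n^2 - 3553n + 15048)
  n^3 - 8n^2 - 81n + 648 = ((1/209)n + 9/209)(209n^2 - 3553n + 15048) + (0)
Last nonzero remainder: 209n^2 - 3553n + 15048. Dividing through by 209 gives the monic gcd n^2 - 17n + 72.

n^2 - 17n + 72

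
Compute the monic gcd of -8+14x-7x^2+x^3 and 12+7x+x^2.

1

By polynomial division,
  x^3-7x^2+14x-8 = (x-14)(x^2+7x+12) + (100x+160)
  x^2+7x+12 = ((1/100)x+27/500)(100x+160) + (84/25)
  100x+160 = ((625/21)x+1000/21)(84/25) + (0)
The last nonzero remainder is the constant 84/25, so the polynomials are coprime and gcd = 1.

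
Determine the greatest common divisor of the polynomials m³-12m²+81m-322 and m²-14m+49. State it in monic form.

m-7

Repeated division with remainder:
  m³-12m²+81m-322 = (m+2)(m²-14m+49) + (60m-420)
  m²-14m+49 = ((1/60)m-7/60)(60m-420) + (0)
Last nonzero remainder: 60m-420. Dividing through by 60 gives the monic gcd m-7.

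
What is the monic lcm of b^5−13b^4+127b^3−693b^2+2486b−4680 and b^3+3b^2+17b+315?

By polynomial division,
  b^5−13b^4+127b^3−693b^2+2486b−4680 = (b^2−16b+158)(b^3+3b^2+17b+315) + (−1210b^2+4840b−54450)
  b^3+3b^2+17b+315 = (−(1/1210)b−7/1210)(−1210b^2+4840b−54450) + (0)
Last nonzero remainder: −1210b^2+4840b−54450. Dividing through by −1210 gives the monic gcd b^2−4b+45.
Then lcm(f, g) = f·g / gcd(f, g); expanding and making the result monic gives the answer.

b^6−6b^5+36b^4+196b^3−2365b^2+12722b−32760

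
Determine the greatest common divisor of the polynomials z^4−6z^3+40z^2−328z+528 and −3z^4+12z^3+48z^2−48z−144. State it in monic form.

z^2−8z+12

Apply the Euclidean algorithm:
  z^4−6z^3+40z^2−328z+528 = (−1/3)(−3z^4+12z^3+48z^2−48z−144) + (−2z^3+56z^2−344z+480)
  −3z^4+12z^3+48z^2−48z−144 = ((3/2)z+36)(−2z^3+56z^2−344z+480) + (−1452z^2+11616z−17424)
  −2z^3+56z^2−344z+480 = ((1/726)z−10/363)(−1452z^2+11616z−17424) + (0)
Last nonzero remainder: −1452z^2+11616z−17424. Dividing through by −1452 gives the monic gcd z^2−8z+12.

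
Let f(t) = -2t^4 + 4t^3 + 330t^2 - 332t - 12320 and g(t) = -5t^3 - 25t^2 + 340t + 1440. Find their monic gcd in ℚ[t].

Euclidean algorithm in ℚ[t]:
  -2t^4 + 4t^3 + 330t^2 - 332t - 12320 = ((2/5)t - 14/5)(-5t^3 - 25t^2 + 340t + 1440) + (124t^2 + 44t - 8288)
  -5t^3 - 25t^2 + 340t + 1440 = (-(5/124)t - 180/961)(124t^2 + 44t - 8288) + ((13500/961)t - 108000/961)
  124t^2 + 44t - 8288 = ((29791/3375)t + 248899/3375)((13500/961)t - 108000/961) + (0)
Last nonzero remainder: (13500/961)t - 108000/961. Dividing through by 13500/961 gives the monic gcd t - 8.

t - 8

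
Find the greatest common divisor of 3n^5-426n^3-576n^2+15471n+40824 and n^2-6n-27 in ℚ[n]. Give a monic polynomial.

Euclidean algorithm in ℚ[n]:
  3n^5-426n^3-576n^2+15471n+40824 = (3n^3+18n^2-237n-1512)(n^2-6n-27) + (0)
The last nonzero remainder n^2-6n-27 is already monic.

n^2-6n-27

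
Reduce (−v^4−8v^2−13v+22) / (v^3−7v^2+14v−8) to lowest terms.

Apply the Euclidean algorithm:
  −v^4−8v^2−13v+22 = (−v−7)(v^3−7v^2+14v−8) + (−43v^2+77v−34)
  v^3−7v^2+14v−8 = (−(1/43)v+224/1849)(−43v^2+77v−34) + ((7176/1849)v−7176/1849)
  −43v^2+77v−34 = (−(79507/7176)v+31433/3588)((7176/1849)v−7176/1849) + (0)
Last nonzero remainder: (7176/1849)v−7176/1849. Dividing through by 7176/1849 gives the monic gcd v−1.
Cancel v−1 from numerator and denominator to get the reduced form.

(−v^3−v^2−9v−22)/(v^2−6v+8)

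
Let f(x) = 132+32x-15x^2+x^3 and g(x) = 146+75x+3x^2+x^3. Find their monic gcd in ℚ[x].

2+x

Repeated division with remainder:
  x^3-15x^2+32x+132 = (x^3+3x^2+75x+146) + (-18x^2-43x-14)
  x^3+3x^2+75x+146 = (-(1/18)x-11/324)(-18x^2-43x-14) + ((23575/324)x+23575/162)
  -18x^2-43x-14 = (-(5832/23575)x-2268/23575)((23575/324)x+23575/162) + (0)
Last nonzero remainder: (23575/324)x+23575/162. Dividing through by 23575/324 gives the monic gcd x+2.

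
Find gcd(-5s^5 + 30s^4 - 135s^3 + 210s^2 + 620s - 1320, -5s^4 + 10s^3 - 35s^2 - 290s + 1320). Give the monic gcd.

By polynomial division,
  -5s^5 + 30s^4 - 135s^3 + 210s^2 + 620s - 1320 = (s - 4)(-5s^4 + 10s^3 - 35s^2 - 290s + 1320) + (-60s^3 + 360s^2 - 1860s + 3960)
  -5s^4 + 10s^3 - 35s^2 - 290s + 1320 = ((1/12)s + 1/3)(-60s^3 + 360s^2 - 1860s + 3960) + (0)
Last nonzero remainder: -60s^3 + 360s^2 - 1860s + 3960. Dividing through by -60 gives the monic gcd s^3 - 6s^2 + 31s - 66.

s^3 - 6s^2 + 31s - 66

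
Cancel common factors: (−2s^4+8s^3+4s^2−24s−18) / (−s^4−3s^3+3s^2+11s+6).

Repeated division with remainder:
  −2s^4+8s^3+4s^2−24s−18 = (2)(−s^4−3s^3+3s^2+11s+6) + (14s^3−2s^2−46s−30)
  −s^4−3s^3+3s^2+11s+6 = (−(1/14)s−11/49)(14s^3−2s^2−46s−30) + (−(36/49)s^2−(72/49)s−36/49)
  14s^3−2s^2−46s−30 = (−(343/18)s+245/6)(−(36/49)s^2−(72/49)s−36/49) + (0)
Last nonzero remainder: −(36/49)s^2−(72/49)s−36/49. Dividing through by −36/49 gives the monic gcd s^2+2s+1.
Cancel s^2+2s+1 from numerator and denominator to get the reduced form.

(2s^2−12s+18)/(s^2+s−6)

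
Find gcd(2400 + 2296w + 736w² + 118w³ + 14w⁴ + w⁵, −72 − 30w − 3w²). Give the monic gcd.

24 + 10w + w²

Apply the Euclidean algorithm:
  w⁵ + 14w⁴ + 118w³ + 736w² + 2296w + 2400 = (−(1/3)w³ − (4/3)w² − 18w − 100/3)(−3w² − 30w − 72) + (0)
Last nonzero remainder: −3w² − 30w − 72. Dividing through by −3 gives the monic gcd w² + 10w + 24.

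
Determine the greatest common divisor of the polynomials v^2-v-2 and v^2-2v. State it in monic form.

v-2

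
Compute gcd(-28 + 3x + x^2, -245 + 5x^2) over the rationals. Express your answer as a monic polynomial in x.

By polynomial division,
  x^2 + 3x - 28 = (1/5)(5x^2 - 245) + (3x + 21)
  5x^2 - 245 = ((5/3)x - 35/3)(3x + 21) + (0)
Last nonzero remainder: 3x + 21. Dividing through by 3 gives the monic gcd x + 7.

7 + x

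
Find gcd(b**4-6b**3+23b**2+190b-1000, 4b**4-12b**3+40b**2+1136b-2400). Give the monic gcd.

b**2-7b+50

Euclidean algorithm in ℚ[b]:
  b**4-6b**3+23b**2+190b-1000 = (1/4)(4b**4-12b**3+40b**2+1136b-2400) + (-3b**3+13b**2-94b-400)
  4b**4-12b**3+40b**2+1136b-2400 = (-(4/3)b-16/9)(-3b**3+13b**2-94b-400) + (-(560/9)b**2+(3920/9)b-28000/9)
  -3b**3+13b**2-94b-400 = ((27/560)b+9/70)(-(560/9)b**2+(3920/9)b-28000/9) + (0)
Last nonzero remainder: -(560/9)b**2+(3920/9)b-28000/9. Dividing through by -560/9 gives the monic gcd b**2-7b+50.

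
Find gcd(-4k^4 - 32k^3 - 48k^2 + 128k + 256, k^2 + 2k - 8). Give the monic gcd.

Euclidean algorithm in ℚ[k]:
  -4k^4 - 32k^3 - 48k^2 + 128k + 256 = (-4k^2 - 24k - 32)(k^2 + 2k - 8) + (0)
The last nonzero remainder k^2 + 2k - 8 is already monic.

k^2 + 2k - 8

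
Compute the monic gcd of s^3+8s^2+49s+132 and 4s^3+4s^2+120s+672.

By polynomial division,
  s^3+8s^2+49s+132 = (1/4)(4s^3+4s^2+120s+672) + (7s^2+19s−36)
  4s^3+4s^2+120s+672 = ((4/7)s−48/49)(7s^2+19s−36) + ((7800/49)s+31200/49)
  7s^2+19s−36 = ((343/7800)s−147/2600)((7800/49)s+31200/49) + (0)
Last nonzero remainder: (7800/49)s+31200/49. Dividing through by 7800/49 gives the monic gcd s+4.

s+4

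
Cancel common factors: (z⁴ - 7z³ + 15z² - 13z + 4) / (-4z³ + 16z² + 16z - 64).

Repeated division with remainder:
  z⁴ - 7z³ + 15z² - 13z + 4 = (-(1/4)z + 3/4)(-4z³ + 16z² + 16z - 64) + (7z² - 41z + 52)
  -4z³ + 16z² + 16z - 64 = (-(4/7)z - 52/49)(7z² - 41z + 52) + ((108/49)z - 432/49)
  7z² - 41z + 52 = ((343/108)z - 637/108)((108/49)z - 432/49) + (0)
Last nonzero remainder: (108/49)z - 432/49. Dividing through by 108/49 gives the monic gcd z - 4.
Cancel z - 4 from numerator and denominator to get the reduced form.

(-z³ + 3z² - 3z + 1)/(4z² - 16)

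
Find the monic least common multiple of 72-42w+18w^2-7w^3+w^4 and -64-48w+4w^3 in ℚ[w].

288+120w-24w^2+2w^3-6w^4-3w^5+w^6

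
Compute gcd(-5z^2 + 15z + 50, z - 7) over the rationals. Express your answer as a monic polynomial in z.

Euclidean algorithm in ℚ[z]:
  -5z^2 + 15z + 50 = (-5z - 20)(z - 7) + (-90)
  z - 7 = (-(1/90)z + 7/90)(-90) + (0)
The last nonzero remainder is the constant -90, so the polynomials are coprime and gcd = 1.

1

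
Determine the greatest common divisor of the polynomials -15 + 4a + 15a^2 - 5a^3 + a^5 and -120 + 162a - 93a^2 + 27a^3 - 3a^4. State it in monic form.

5 - 3a + a^2

By polynomial division,
  a^5 - 5a^3 + 15a^2 + 4a - 15 = (-(1/3)a - 3)(-3a^4 + 27a^3 - 93a^2 + 162a - 120) + (45a^3 - 210a^2 + 450a - 375)
  -3a^4 + 27a^3 - 93a^2 + 162a - 120 = (-(1/15)a + 13/45)(45a^3 - 210a^2 + 450a - 375) + (-(7/3)a^2 + 7a - 35/3)
  45a^3 - 210a^2 + 450a - 375 = (-(135/7)a + 225/7)(-(7/3)a^2 + 7a - 35/3) + (0)
Last nonzero remainder: -(7/3)a^2 + 7a - 35/3. Dividing through by -7/3 gives the monic gcd a^2 - 3a + 5.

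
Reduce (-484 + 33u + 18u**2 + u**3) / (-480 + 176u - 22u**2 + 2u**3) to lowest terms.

(121 + 22u + u**2)/(120 - 14u + 2u**2)

Repeated division with remainder:
  u**3 + 18u**2 + 33u - 484 = (1/2)(2u**3 - 22u**2 + 176u - 480) + (29u**2 - 55u - 244)
  2u**3 - 22u**2 + 176u - 480 = ((2/29)u - 528/841)(29u**2 - 55u - 244) + ((133128/841)u - 532512/841)
  29u**2 - 55u - 244 = ((24389/133128)u + 51301/133128)((133128/841)u - 532512/841) + (0)
Last nonzero remainder: (133128/841)u - 532512/841. Dividing through by 133128/841 gives the monic gcd u - 4.
Cancel u - 4 from numerator and denominator to get the reduced form.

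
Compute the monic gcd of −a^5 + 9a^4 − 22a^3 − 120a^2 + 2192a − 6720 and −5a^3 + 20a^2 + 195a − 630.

Repeated division with remainder:
  −a^5 + 9a^4 − 22a^3 − 120a^2 + 2192a − 6720 = ((1/5)a^2 − a + 41/5)(−5a^3 + 20a^2 + 195a − 630) + (37a^2 − 37a − 1554)
  −5a^3 + 20a^2 + 195a − 630 = (−(5/37)a + 15/37)(37a^2 − 37a − 1554) + (0)
Last nonzero remainder: 37a^2 − 37a − 1554. Dividing through by 37 gives the monic gcd a^2 − a − 42.

a^2 − a − 42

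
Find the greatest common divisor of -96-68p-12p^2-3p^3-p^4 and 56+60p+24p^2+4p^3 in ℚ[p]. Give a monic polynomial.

2+p

By polynomial division,
  -p^4-3p^3-12p^2-68p-96 = (-(1/4)p+3/4)(4p^3+24p^2+60p+56) + (-15p^2-99p-138)
  4p^3+24p^2+60p+56 = (-(4/15)p+4/25)(-15p^2-99p-138) + ((976/25)p+1952/25)
  -15p^2-99p-138 = (-(375/976)p-1725/976)((976/25)p+1952/25) + (0)
Last nonzero remainder: (976/25)p+1952/25. Dividing through by 976/25 gives the monic gcd p+2.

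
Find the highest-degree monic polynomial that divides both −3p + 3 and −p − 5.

1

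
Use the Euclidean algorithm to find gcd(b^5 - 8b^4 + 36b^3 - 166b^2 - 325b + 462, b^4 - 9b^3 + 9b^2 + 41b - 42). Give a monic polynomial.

b^3 - 6b^2 - 9b + 14

Repeated division with remainder:
  b^5 - 8b^4 + 36b^3 - 166b^2 - 325b + 462 = (b + 1)(b^4 - 9b^3 + 9b^2 + 41b - 42) + (36b^3 - 216b^2 - 324b + 504)
  b^4 - 9b^3 + 9b^2 + 41b - 42 = ((1/36)b - 1/12)(36b^3 - 216b^2 - 324b + 504) + (0)
Last nonzero remainder: 36b^3 - 216b^2 - 324b + 504. Dividing through by 36 gives the monic gcd b^3 - 6b^2 - 9b + 14.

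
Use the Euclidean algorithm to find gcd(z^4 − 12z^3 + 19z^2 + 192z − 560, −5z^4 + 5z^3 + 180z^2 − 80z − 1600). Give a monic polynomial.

z^3 − 5z^2 − 16z + 80

Repeated division with remainder:
  z^4 − 12z^3 + 19z^2 + 192z − 560 = (−1/5)(−5z^4 + 5z^3 + 180z^2 − 80z − 1600) + (−11z^3 + 55z^2 + 176z − 880)
  −5z^4 + 5z^3 + 180z^2 − 80z − 1600 = ((5/11)z + 20/11)(−11z^3 + 55z^2 + 176z − 880) + (0)
Last nonzero remainder: −11z^3 + 55z^2 + 176z − 880. Dividing through by −11 gives the monic gcd z^3 − 5z^2 − 16z + 80.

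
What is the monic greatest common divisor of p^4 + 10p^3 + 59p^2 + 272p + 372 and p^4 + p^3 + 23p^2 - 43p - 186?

Apply the Euclidean algorithm:
  p^4 + 10p^3 + 59p^2 + 272p + 372 = (p^4 + p^3 + 23p^2 - 43p - 186) + (9p^3 + 36p^2 + 315p + 558)
  p^4 + p^3 + 23p^2 - 43p - 186 = ((1/9)p - 1/3)(9p^3 + 36p^2 + 315p + 558) + (0)
Last nonzero remainder: 9p^3 + 36p^2 + 315p + 558. Dividing through by 9 gives the monic gcd p^3 + 4p^2 + 35p + 62.

p^3 + 4p^2 + 35p + 62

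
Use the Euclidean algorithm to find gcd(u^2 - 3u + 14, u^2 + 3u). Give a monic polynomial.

Apply the Euclidean algorithm:
  u^2 - 3u + 14 = (u^2 + 3u) + (-6u + 14)
  u^2 + 3u = (-(1/6)u - 8/9)(-6u + 14) + (112/9)
  -6u + 14 = (-(27/56)u + 9/8)(112/9) + (0)
The last nonzero remainder is the constant 112/9, so the polynomials are coprime and gcd = 1.

1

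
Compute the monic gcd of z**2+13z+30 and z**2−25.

1

Apply the Euclidean algorithm:
  z**2+13z+30 = (z**2−25) + (13z+55)
  z**2−25 = ((1/13)z−55/169)(13z+55) + (−1200/169)
  13z+55 = (−(2197/1200)z−1859/240)(−1200/169) + (0)
The last nonzero remainder is the constant −1200/169, so the polynomials are coprime and gcd = 1.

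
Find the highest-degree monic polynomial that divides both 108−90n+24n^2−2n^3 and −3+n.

−3+n

Euclidean algorithm in ℚ[n]:
  −2n^3+24n^2−90n+108 = (−2n^2+18n−36)(n−3) + (0)
The last nonzero remainder n−3 is already monic.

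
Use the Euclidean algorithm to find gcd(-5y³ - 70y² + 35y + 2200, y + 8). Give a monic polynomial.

Apply the Euclidean algorithm:
  -5y³ - 70y² + 35y + 2200 = (-5y² - 30y + 275)(y + 8) + (0)
The last nonzero remainder y + 8 is already monic.

y + 8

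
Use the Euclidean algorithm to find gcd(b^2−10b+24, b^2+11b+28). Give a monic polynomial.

1

Euclidean algorithm in ℚ[b]:
  b^2−10b+24 = (b^2+11b+28) + (−21b−4)
  b^2+11b+28 = (−(1/21)b−227/441)(−21b−4) + (11440/441)
  −21b−4 = (−(9261/11440)b−441/2860)(11440/441) + (0)
The last nonzero remainder is the constant 11440/441, so the polynomials are coprime and gcd = 1.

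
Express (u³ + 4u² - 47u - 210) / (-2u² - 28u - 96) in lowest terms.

Euclidean algorithm in ℚ[u]:
  u³ + 4u² - 47u - 210 = (-(1/2)u + 5)(-2u² - 28u - 96) + (45u + 270)
  -2u² - 28u - 96 = (-(2/45)u - 16/45)(45u + 270) + (0)
Last nonzero remainder: 45u + 270. Dividing through by 45 gives the monic gcd u + 6.
Cancel u + 6 from numerator and denominator to get the reduced form.

(-u² + 2u + 35)/(2u + 16)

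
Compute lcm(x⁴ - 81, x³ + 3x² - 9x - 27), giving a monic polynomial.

By polynomial division,
  x⁴ - 81 = (x - 3)(x³ + 3x² - 9x - 27) + (18x² - 162)
  x³ + 3x² - 9x - 27 = ((1/18)x + 1/6)(18x² - 162) + (0)
Last nonzero remainder: 18x² - 162. Dividing through by 18 gives the monic gcd x² - 9.
Then lcm(f, g) = f·g / gcd(f, g); expanding and making the result monic gives the answer.

x⁵ + 3x⁴ - 81x - 243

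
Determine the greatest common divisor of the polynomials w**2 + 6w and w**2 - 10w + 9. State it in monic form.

1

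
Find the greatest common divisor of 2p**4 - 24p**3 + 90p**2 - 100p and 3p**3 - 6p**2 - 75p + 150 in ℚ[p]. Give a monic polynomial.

Apply the Euclidean algorithm:
  2p**4 - 24p**3 + 90p**2 - 100p = ((2/3)p - 20/3)(3p**3 - 6p**2 - 75p + 150) + (100p**2 - 700p + 1000)
  3p**3 - 6p**2 - 75p + 150 = ((3/100)p + 3/20)(100p**2 - 700p + 1000) + (0)
Last nonzero remainder: 100p**2 - 700p + 1000. Dividing through by 100 gives the monic gcd p**2 - 7p + 10.

p**2 - 7p + 10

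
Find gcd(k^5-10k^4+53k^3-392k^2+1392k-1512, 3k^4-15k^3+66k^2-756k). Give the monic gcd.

Repeated division with remainder:
  k^5-10k^4+53k^3-392k^2+1392k-1512 = ((1/3)k-5/3)(3k^4-15k^3+66k^2-756k) + (6k^3-30k^2+132k-1512)
  3k^4-15k^3+66k^2-756k = ((1/2)k)(6k^3-30k^2+132k-1512) + (0)
Last nonzero remainder: 6k^3-30k^2+132k-1512. Dividing through by 6 gives the monic gcd k^3-5k^2+22k-252.

k^3-5k^2+22k-252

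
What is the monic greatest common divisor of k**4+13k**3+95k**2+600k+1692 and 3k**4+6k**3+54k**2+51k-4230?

Apply the Euclidean algorithm:
  k**4+13k**3+95k**2+600k+1692 = (1/3)(3k**4+6k**3+54k**2+51k-4230) + (11k**3+77k**2+583k+3102)
  3k**4+6k**3+54k**2+51k-4230 = ((3/11)k-15/11)(11k**3+77k**2+583k+3102) + (0)
Last nonzero remainder: 11k**3+77k**2+583k+3102. Dividing through by 11 gives the monic gcd k**3+7k**2+53k+282.

k**3+7k**2+53k+282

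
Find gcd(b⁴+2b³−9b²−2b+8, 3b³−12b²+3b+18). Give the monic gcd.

By polynomial division,
  b⁴+2b³−9b²−2b+8 = ((1/3)b+2)(3b³−12b²+3b+18) + (14b²−14b−28)
  3b³−12b²+3b+18 = ((3/14)b−9/14)(14b²−14b−28) + (0)
Last nonzero remainder: 14b²−14b−28. Dividing through by 14 gives the monic gcd b²−b−2.

b²−b−2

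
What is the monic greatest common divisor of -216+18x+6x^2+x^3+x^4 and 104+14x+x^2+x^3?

4+x

Euclidean algorithm in ℚ[x]:
  x^4+x^3+6x^2+18x-216 = (x)(x^3+x^2+14x+104) + (-8x^2-86x-216)
  x^3+x^2+14x+104 = (-(1/8)x+39/32)(-8x^2-86x-216) + ((1469/16)x+1469/4)
  -8x^2-86x-216 = (-(128/1469)x-864/1469)((1469/16)x+1469/4) + (0)
Last nonzero remainder: (1469/16)x+1469/4. Dividing through by 1469/16 gives the monic gcd x+4.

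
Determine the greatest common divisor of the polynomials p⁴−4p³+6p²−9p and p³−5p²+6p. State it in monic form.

p²−3p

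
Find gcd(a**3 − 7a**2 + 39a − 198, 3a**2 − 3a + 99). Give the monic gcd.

Repeated division with remainder:
  a**3 − 7a**2 + 39a − 198 = ((1/3)a − 2)(3a**2 − 3a + 99) + (0)
Last nonzero remainder: 3a**2 − 3a + 99. Dividing through by 3 gives the monic gcd a**2 − a + 33.

a**2 − a + 33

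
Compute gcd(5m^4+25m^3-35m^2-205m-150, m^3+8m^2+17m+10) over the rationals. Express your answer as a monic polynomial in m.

m^3+8m^2+17m+10

By polynomial division,
  5m^4+25m^3-35m^2-205m-150 = (5m-15)(m^3+8m^2+17m+10) + (0)
The last nonzero remainder m^3+8m^2+17m+10 is already monic.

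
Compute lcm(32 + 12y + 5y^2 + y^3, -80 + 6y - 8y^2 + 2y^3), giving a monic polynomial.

Repeated division with remainder:
  y^3 + 5y^2 + 12y + 32 = (1/2)(2y^3 - 8y^2 + 6y - 80) + (9y^2 + 9y + 72)
  2y^3 - 8y^2 + 6y - 80 = ((2/9)y - 10/9)(9y^2 + 9y + 72) + (0)
Last nonzero remainder: 9y^2 + 9y + 72. Dividing through by 9 gives the monic gcd y^2 + y + 8.
Then lcm(f, g) = f·g / gcd(f, g); expanding and making the result monic gives the answer.

-160 - 28y - 13y^2 + y^4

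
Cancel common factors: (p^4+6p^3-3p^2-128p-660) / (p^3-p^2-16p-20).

By polynomial division,
  p^4+6p^3-3p^2-128p-660 = (p+7)(p^3-p^2-16p-20) + (20p^2+4p-520)
  p^3-p^2-16p-20 = ((1/20)p-3/50)(20p^2+4p-520) + ((256/25)p-256/5)
  20p^2+4p-520 = ((125/64)p+325/32)((256/25)p-256/5) + (0)
Last nonzero remainder: (256/25)p-256/5. Dividing through by 256/25 gives the monic gcd p-5.
Cancel p-5 from numerator and denominator to get the reduced form.

(p^3+11p^2+52p+132)/(p^2+4p+4)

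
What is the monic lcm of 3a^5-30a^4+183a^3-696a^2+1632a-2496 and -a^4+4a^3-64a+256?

a^6-6a^5+21a^4+12a^3-384a^2+1344a-3328

By polynomial division,
  3a^5-30a^4+183a^3-696a^2+1632a-2496 = (-3a+18)(-a^4+4a^3-64a+256) + (111a^3-888a^2+3552a-7104)
  -a^4+4a^3-64a+256 = (-(1/111)a-4/111)(111a^3-888a^2+3552a-7104) + (0)
Last nonzero remainder: 111a^3-888a^2+3552a-7104. Dividing through by 111 gives the monic gcd a^3-8a^2+32a-64.
Then lcm(f, g) = f·g / gcd(f, g); expanding and making the result monic gives the answer.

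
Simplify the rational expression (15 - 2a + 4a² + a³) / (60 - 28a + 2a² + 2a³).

(3 - a + a²)/(12 - 8a + 2a²)

Repeated division with remainder:
  a³ + 4a² - 2a + 15 = (1/2)(2a³ + 2a² - 28a + 60) + (3a² + 12a - 15)
  2a³ + 2a² - 28a + 60 = ((2/3)a - 2)(3a² + 12a - 15) + (6a + 30)
  3a² + 12a - 15 = ((1/2)a - 1/2)(6a + 30) + (0)
Last nonzero remainder: 6a + 30. Dividing through by 6 gives the monic gcd a + 5.
Cancel a + 5 from numerator and denominator to get the reduced form.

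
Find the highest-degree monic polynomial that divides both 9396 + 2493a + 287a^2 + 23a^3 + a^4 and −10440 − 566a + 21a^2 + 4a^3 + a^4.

1044 + 161a + 14a^2 + a^3

By polynomial division,
  a^4 + 23a^3 + 287a^2 + 2493a + 9396 = (a^4 + 4a^3 + 21a^2 − 566a − 10440) + (19a^3 + 266a^2 + 3059a + 19836)
  a^4 + 4a^3 + 21a^2 − 566a − 10440 = ((1/19)a − 10/19)(19a^3 + 266a^2 + 3059a + 19836) + (0)
Last nonzero remainder: 19a^3 + 266a^2 + 3059a + 19836. Dividing through by 19 gives the monic gcd a^3 + 14a^2 + 161a + 1044.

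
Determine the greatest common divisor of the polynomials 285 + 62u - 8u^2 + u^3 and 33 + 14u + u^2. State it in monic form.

3 + u

Euclidean algorithm in ℚ[u]:
  u^3 - 8u^2 + 62u + 285 = (u - 22)(u^2 + 14u + 33) + (337u + 1011)
  u^2 + 14u + 33 = ((1/337)u + 11/337)(337u + 1011) + (0)
Last nonzero remainder: 337u + 1011. Dividing through by 337 gives the monic gcd u + 3.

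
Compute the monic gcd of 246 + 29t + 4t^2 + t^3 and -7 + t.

Repeated division with remainder:
  t^3 + 4t^2 + 29t + 246 = (t^2 + 11t + 106)(t - 7) + (988)
  t - 7 = ((1/988)t - 7/988)(988) + (0)
The last nonzero remainder is the constant 988, so the polynomials are coprime and gcd = 1.

1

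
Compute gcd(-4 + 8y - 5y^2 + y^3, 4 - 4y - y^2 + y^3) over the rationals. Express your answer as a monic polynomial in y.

Euclidean algorithm in ℚ[y]:
  y^3 - 5y^2 + 8y - 4 = (y^3 - y^2 - 4y + 4) + (-4y^2 + 12y - 8)
  y^3 - y^2 - 4y + 4 = (-(1/4)y - 1/2)(-4y^2 + 12y - 8) + (0)
Last nonzero remainder: -4y^2 + 12y - 8. Dividing through by -4 gives the monic gcd y^2 - 3y + 2.

2 - 3y + y^2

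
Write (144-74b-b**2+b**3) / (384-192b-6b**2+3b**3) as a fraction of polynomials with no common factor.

(9+b)/(24+3b)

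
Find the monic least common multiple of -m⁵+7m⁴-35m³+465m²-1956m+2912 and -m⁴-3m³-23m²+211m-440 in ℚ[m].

m⁷+m⁶+34m⁵-570m⁴+161m³-12839m²+84284m-160160

By polynomial division,
  -m⁵+7m⁴-35m³+465m²-1956m+2912 = (m-10)(-m⁴-3m³-23m²+211m-440) + (-42m³+24m²+594m-1488)
  -m⁴-3m³-23m²+211m-440 = ((1/42)m+25/294)(-42m³+24m²+594m-1488) + (-(1920/49)m²+(9600/49)m-15360/49)
  -42m³+24m²+594m-1488 = ((343/320)m+1519/320)(-(1920/49)m²+(9600/49)m-15360/49) + (0)
Last nonzero remainder: -(1920/49)m²+(9600/49)m-15360/49. Dividing through by -1920/49 gives the monic gcd m²-5m+8.
Then lcm(f, g) = f·g / gcd(f, g); expanding and making the result monic gives the answer.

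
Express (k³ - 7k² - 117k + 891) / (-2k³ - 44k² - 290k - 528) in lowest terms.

(-k² + 18k - 81)/(2k² + 22k + 48)

By polynomial division,
  k³ - 7k² - 117k + 891 = (-1/2)(-2k³ - 44k² - 290k - 528) + (-29k² - 262k + 627)
  -2k³ - 44k² - 290k - 528 = ((2/29)k + 752/841)(-29k² - 262k + 627) + (-(83232/841)k - 915552/841)
  -29k² - 262k + 627 = ((24389/83232)k - 15979/27744)(-(83232/841)k - 915552/841) + (0)
Last nonzero remainder: -(83232/841)k - 915552/841. Dividing through by -83232/841 gives the monic gcd k + 11.
Cancel k + 11 from numerator and denominator to get the reduced form.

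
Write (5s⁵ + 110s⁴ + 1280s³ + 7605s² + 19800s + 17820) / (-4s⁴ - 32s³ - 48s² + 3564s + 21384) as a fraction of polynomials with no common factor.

By polynomial division,
  5s⁵ + 110s⁴ + 1280s³ + 7605s² + 19800s + 17820 = (-(5/4)s - 35/2)(-4s⁴ - 32s³ - 48s² + 3564s + 21384) + (660s³ + 11220s² + 108900s + 392040)
  -4s⁴ - 32s³ - 48s² + 3564s + 21384 = (-(1/165)s + 3/55)(660s³ + 11220s² + 108900s + 392040) + (0)
Last nonzero remainder: 660s³ + 11220s² + 108900s + 392040. Dividing through by 660 gives the monic gcd s³ + 17s² + 165s + 594.
Cancel s³ + 17s² + 165s + 594 from numerator and denominator to get the reduced form.

(-5s² - 25s - 30)/(4s - 36)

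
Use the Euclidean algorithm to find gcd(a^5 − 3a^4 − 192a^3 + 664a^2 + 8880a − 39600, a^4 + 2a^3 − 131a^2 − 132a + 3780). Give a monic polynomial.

a^2 + 4a − 60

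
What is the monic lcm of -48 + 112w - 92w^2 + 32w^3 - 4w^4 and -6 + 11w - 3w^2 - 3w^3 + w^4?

Repeated division with remainder:
  -4w^4 + 32w^3 - 92w^2 + 112w - 48 = (-4)(w^4 - 3w^3 - 3w^2 + 11w - 6) + (20w^3 - 104w^2 + 156w - 72)
  w^4 - 3w^3 - 3w^2 + 11w - 6 = ((1/20)w + 11/100)(20w^3 - 104w^2 + 156w - 72) + ((16/25)w^2 - (64/25)w + 48/25)
  20w^3 - 104w^2 + 156w - 72 = ((125/4)w - 75/2)((16/25)w^2 - (64/25)w + 48/25) + (0)
Last nonzero remainder: (16/25)w^2 - (64/25)w + 48/25. Dividing through by 16/25 gives the monic gcd w^2 - 4w + 3.
Then lcm(f, g) = f·g / gcd(f, g); expanding and making the result monic gives the answer.

-24 + 68w - 62w^2 + 11w^3 + 13w^4 - 7w^5 + w^6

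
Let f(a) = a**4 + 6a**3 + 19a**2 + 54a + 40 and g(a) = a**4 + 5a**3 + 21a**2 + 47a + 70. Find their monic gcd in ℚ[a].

Euclidean algorithm in ℚ[a]:
  a**4 + 6a**3 + 19a**2 + 54a + 40 = (a**4 + 5a**3 + 21a**2 + 47a + 70) + (a**3 − 2a**2 + 7a − 30)
  a**4 + 5a**3 + 21a**2 + 47a + 70 = (a + 7)(a**3 − 2a**2 + 7a − 30) + (28a**2 + 28a + 280)
  a**3 − 2a**2 + 7a − 30 = ((1/28)a − 3/28)(28a**2 + 28a + 280) + (0)
Last nonzero remainder: 28a**2 + 28a + 280. Dividing through by 28 gives the monic gcd a**2 + a + 10.

a**2 + a + 10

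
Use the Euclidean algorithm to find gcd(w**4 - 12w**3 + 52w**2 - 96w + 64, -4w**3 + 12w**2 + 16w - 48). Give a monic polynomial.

Euclidean algorithm in ℚ[w]:
  w**4 - 12w**3 + 52w**2 - 96w + 64 = (-(1/4)w + 9/4)(-4w**3 + 12w**2 + 16w - 48) + (29w**2 - 144w + 172)
  -4w**3 + 12w**2 + 16w - 48 = (-(4/29)w - 228/841)(29w**2 - 144w + 172) + ((576/841)w - 1152/841)
  29w**2 - 144w + 172 = ((24389/576)w - 36163/288)((576/841)w - 1152/841) + (0)
Last nonzero remainder: (576/841)w - 1152/841. Dividing through by 576/841 gives the monic gcd w - 2.

w - 2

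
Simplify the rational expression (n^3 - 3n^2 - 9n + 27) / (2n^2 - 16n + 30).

(n^2 - 9)/(2n - 10)

Euclidean algorithm in ℚ[n]:
  n^3 - 3n^2 - 9n + 27 = ((1/2)n + 5/2)(2n^2 - 16n + 30) + (16n - 48)
  2n^2 - 16n + 30 = ((1/8)n - 5/8)(16n - 48) + (0)
Last nonzero remainder: 16n - 48. Dividing through by 16 gives the monic gcd n - 3.
Cancel n - 3 from numerator and denominator to get the reduced form.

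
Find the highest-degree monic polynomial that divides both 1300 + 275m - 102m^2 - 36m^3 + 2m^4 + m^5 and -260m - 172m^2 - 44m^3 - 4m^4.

65 + 43m + 11m^2 + m^3

Euclidean algorithm in ℚ[m]:
  m^5 + 2m^4 - 36m^3 - 102m^2 + 275m + 1300 = (-(1/4)m + 9/4)(-4m^4 - 44m^3 - 172m^2 - 260m) + (20m^3 + 220m^2 + 860m + 1300)
  -4m^4 - 44m^3 - 172m^2 - 260m = (-(1/5)m)(20m^3 + 220m^2 + 860m + 1300) + (0)
Last nonzero remainder: 20m^3 + 220m^2 + 860m + 1300. Dividing through by 20 gives the monic gcd m^3 + 11m^2 + 43m + 65.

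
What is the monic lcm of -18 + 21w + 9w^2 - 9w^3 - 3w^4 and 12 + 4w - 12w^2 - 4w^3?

6 - w - 10w^2 + 4w^4 + w^5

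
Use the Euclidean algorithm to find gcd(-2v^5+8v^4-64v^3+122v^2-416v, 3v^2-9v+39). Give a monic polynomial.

Euclidean algorithm in ℚ[v]:
  -2v^5+8v^4-64v^3+122v^2-416v = (-(2/3)v^3+(2/3)v^2-(32/3)v)(3v^2-9v+39) + (0)
Last nonzero remainder: 3v^2-9v+39. Dividing through by 3 gives the monic gcd v^2-3v+13.

v^2-3v+13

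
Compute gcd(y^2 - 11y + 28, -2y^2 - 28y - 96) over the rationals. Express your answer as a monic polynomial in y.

Apply the Euclidean algorithm:
  y^2 - 11y + 28 = (-1/2)(-2y^2 - 28y - 96) + (-25y - 20)
  -2y^2 - 28y - 96 = ((2/25)y + 132/125)(-25y - 20) + (-1872/25)
  -25y - 20 = ((625/1872)y + 125/468)(-1872/25) + (0)
The last nonzero remainder is the constant -1872/25, so the polynomials are coprime and gcd = 1.

1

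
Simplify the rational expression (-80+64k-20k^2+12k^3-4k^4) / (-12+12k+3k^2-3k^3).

(-40+12k-4k^2+4k^3)/(-6+3k+3k^2)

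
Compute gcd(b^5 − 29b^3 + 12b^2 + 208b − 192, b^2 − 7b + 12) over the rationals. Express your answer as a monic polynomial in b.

Euclidean algorithm in ℚ[b]:
  b^5 − 29b^3 + 12b^2 + 208b − 192 = (b^3 + 7b^2 + 8b − 16)(b^2 − 7b + 12) + (0)
The last nonzero remainder b^2 − 7b + 12 is already monic.

b^2 − 7b + 12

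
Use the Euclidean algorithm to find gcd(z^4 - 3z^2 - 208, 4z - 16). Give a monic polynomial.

Repeated division with remainder:
  z^4 - 3z^2 - 208 = ((1/4)z^3 + z^2 + (13/4)z + 13)(4z - 16) + (0)
Last nonzero remainder: 4z - 16. Dividing through by 4 gives the monic gcd z - 4.

z - 4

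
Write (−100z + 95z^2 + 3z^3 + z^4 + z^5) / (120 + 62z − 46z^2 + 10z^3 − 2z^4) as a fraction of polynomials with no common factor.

Euclidean algorithm in ℚ[z]:
  z^5 + z^4 + 3z^3 + 95z^2 − 100z = (−(1/2)z − 3)(−2z^4 + 10z^3 − 46z^2 + 62z + 120) + (10z^3 − 12z^2 + 146z + 360)
  −2z^4 + 10z^3 − 46z^2 + 62z + 120 = (−(1/5)z + 19/25)(10z^3 − 12z^2 + 146z + 360) + (−(192/25)z^2 + (576/25)z − 768/5)
  10z^3 − 12z^2 + 146z + 360 = (−(125/96)z − 75/32)(−(192/25)z^2 + (576/25)z − 768/5) + (0)
Last nonzero remainder: −(192/25)z^2 + (576/25)z − 768/5. Dividing through by −192/25 gives the monic gcd z^2 − 3z + 20.
Cancel z^2 − 3z + 20 from numerator and denominator to get the reduced form.

(5z − 4z^2 − z^3)/(−6 − 4z + 2z^2)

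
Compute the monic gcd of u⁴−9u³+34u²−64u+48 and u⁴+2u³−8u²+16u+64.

u²−4u+8

By polynomial division,
  u⁴−9u³+34u²−64u+48 = (u⁴+2u³−8u²+16u+64) + (−11u³+42u²−80u−16)
  u⁴+2u³−8u²+16u+64 = (−(1/11)u−64/121)(−11u³+42u²−80u−16) + ((840/121)u²−(3360/121)u+6720/121)
  −11u³+42u²−80u−16 = (−(1331/840)u−121/420)((840/121)u²−(3360/121)u+6720/121) + (0)
Last nonzero remainder: (840/121)u²−(3360/121)u+6720/121. Dividing through by 840/121 gives the monic gcd u²−4u+8.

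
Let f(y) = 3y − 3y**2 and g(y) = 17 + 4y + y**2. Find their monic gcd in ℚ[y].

1

Repeated division with remainder:
  −3y**2 + 3y = (−3)(y**2 + 4y + 17) + (15y + 51)
  y**2 + 4y + 17 = ((1/15)y + 1/25)(15y + 51) + (374/25)
  15y + 51 = ((375/374)y + 75/22)(374/25) + (0)
The last nonzero remainder is the constant 374/25, so the polynomials are coprime and gcd = 1.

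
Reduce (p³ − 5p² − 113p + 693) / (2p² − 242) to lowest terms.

Apply the Euclidean algorithm:
  p³ − 5p² − 113p + 693 = ((1/2)p − 5/2)(2p² − 242) + (8p + 88)
  2p² − 242 = ((1/4)p − 11/4)(8p + 88) + (0)
Last nonzero remainder: 8p + 88. Dividing through by 8 gives the monic gcd p + 11.
Cancel p + 11 from numerator and denominator to get the reduced form.

(p² − 16p + 63)/(2p − 22)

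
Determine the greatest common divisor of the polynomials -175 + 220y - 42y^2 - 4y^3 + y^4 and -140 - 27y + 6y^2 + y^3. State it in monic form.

Repeated division with remainder:
  y^4 - 4y^3 - 42y^2 + 220y - 175 = (y - 10)(y^3 + 6y^2 - 27y - 140) + (45y^2 + 90y - 1575)
  y^3 + 6y^2 - 27y - 140 = ((1/45)y + 4/45)(45y^2 + 90y - 1575) + (0)
Last nonzero remainder: 45y^2 + 90y - 1575. Dividing through by 45 gives the monic gcd y^2 + 2y - 35.

-35 + 2y + y^2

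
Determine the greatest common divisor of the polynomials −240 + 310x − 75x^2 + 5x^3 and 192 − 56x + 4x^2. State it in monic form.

48 − 14x + x^2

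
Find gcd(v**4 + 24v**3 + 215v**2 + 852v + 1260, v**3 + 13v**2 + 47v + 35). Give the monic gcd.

v**2 + 12v + 35

Apply the Euclidean algorithm:
  v**4 + 24v**3 + 215v**2 + 852v + 1260 = (v + 11)(v**3 + 13v**2 + 47v + 35) + (25v**2 + 300v + 875)
  v**3 + 13v**2 + 47v + 35 = ((1/25)v + 1/25)(25v**2 + 300v + 875) + (0)
Last nonzero remainder: 25v**2 + 300v + 875. Dividing through by 25 gives the monic gcd v**2 + 12v + 35.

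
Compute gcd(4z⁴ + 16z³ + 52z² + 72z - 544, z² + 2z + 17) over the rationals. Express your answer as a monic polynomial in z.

z² + 2z + 17

Repeated division with remainder:
  4z⁴ + 16z³ + 52z² + 72z - 544 = (4z² + 8z - 32)(z² + 2z + 17) + (0)
The last nonzero remainder z² + 2z + 17 is already monic.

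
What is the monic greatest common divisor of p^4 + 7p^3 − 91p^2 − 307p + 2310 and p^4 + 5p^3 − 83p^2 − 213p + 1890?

Euclidean algorithm in ℚ[p]:
  p^4 + 7p^3 − 91p^2 − 307p + 2310 = (p^4 + 5p^3 − 83p^2 − 213p + 1890) + (2p^3 − 8p^2 − 94p + 420)
  p^4 + 5p^3 − 83p^2 − 213p + 1890 = ((1/2)p + 9/2)(2p^3 − 8p^2 − 94p + 420) + (0)
Last nonzero remainder: 2p^3 − 8p^2 − 94p + 420. Dividing through by 2 gives the monic gcd p^3 − 4p^2 − 47p + 210.

p^3 − 4p^2 − 47p + 210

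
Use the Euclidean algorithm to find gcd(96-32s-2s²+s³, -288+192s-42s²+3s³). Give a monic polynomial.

16-8s+s²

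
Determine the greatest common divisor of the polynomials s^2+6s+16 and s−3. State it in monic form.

1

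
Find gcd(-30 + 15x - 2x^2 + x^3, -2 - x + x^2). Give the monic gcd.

Euclidean algorithm in ℚ[x]:
  x^3 - 2x^2 + 15x - 30 = (x - 1)(x^2 - x - 2) + (16x - 32)
  x^2 - x - 2 = ((1/16)x + 1/16)(16x - 32) + (0)
Last nonzero remainder: 16x - 32. Dividing through by 16 gives the monic gcd x - 2.

-2 + x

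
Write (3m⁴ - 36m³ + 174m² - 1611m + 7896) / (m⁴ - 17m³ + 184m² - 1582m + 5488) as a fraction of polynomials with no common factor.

(3m² + 9m + 141)/(m² - 2m + 98)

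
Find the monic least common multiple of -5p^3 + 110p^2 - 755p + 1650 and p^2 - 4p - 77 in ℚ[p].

p^4 - 15p^3 - 3p^2 + 727p - 2310

Euclidean algorithm in ℚ[p]:
  -5p^3 + 110p^2 - 755p + 1650 = (-5p + 90)(p^2 - 4p - 77) + (-780p + 8580)
  p^2 - 4p - 77 = (-(1/780)p - 7/780)(-780p + 8580) + (0)
Last nonzero remainder: -780p + 8580. Dividing through by -780 gives the monic gcd p - 11.
Then lcm(f, g) = f·g / gcd(f, g); expanding and making the result monic gives the answer.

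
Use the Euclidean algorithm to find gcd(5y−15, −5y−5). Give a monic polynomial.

1

Repeated division with remainder:
  5y−15 = (−1)(−5y−5) + (−20)
  −5y−5 = ((1/4)y+1/4)(−20) + (0)
The last nonzero remainder is the constant −20, so the polynomials are coprime and gcd = 1.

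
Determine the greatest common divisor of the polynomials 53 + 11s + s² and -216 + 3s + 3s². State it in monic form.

Repeated division with remainder:
  s² + 11s + 53 = (1/3)(3s² + 3s - 216) + (10s + 125)
  3s² + 3s - 216 = ((3/10)s - 69/20)(10s + 125) + (861/4)
  10s + 125 = ((40/861)s + 500/861)(861/4) + (0)
The last nonzero remainder is the constant 861/4, so the polynomials are coprime and gcd = 1.

1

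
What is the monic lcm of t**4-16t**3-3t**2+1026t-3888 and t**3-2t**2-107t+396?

t**6-9t**5-159t**4+1709t**3+3426t**2-72360t+171072

Repeated division with remainder:
  t**4-16t**3-3t**2+1026t-3888 = (t-14)(t**3-2t**2-107t+396) + (76t**2-868t+1656)
  t**3-2t**2-107t+396 = ((1/76)t+179/1444)(76t**2-868t+1656) + (-(7650/361)t+68850/361)
  76t**2-868t+1656 = (-(13718/3825)t+33212/3825)(-(7650/361)t+68850/361) + (0)
Last nonzero remainder: -(7650/361)t+68850/361. Dividing through by -7650/361 gives the monic gcd t-9.
Then lcm(f, g) = f·g / gcd(f, g); expanding and making the result monic gives the answer.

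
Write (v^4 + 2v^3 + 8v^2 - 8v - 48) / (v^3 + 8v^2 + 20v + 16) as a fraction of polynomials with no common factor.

(v^3 + 8v - 24)/(v^2 + 6v + 8)

Repeated division with remainder:
  v^4 + 2v^3 + 8v^2 - 8v - 48 = (v - 6)(v^3 + 8v^2 + 20v + 16) + (36v^2 + 96v + 48)
  v^3 + 8v^2 + 20v + 16 = ((1/36)v + 4/27)(36v^2 + 96v + 48) + ((40/9)v + 80/9)
  36v^2 + 96v + 48 = ((81/10)v + 27/5)((40/9)v + 80/9) + (0)
Last nonzero remainder: (40/9)v + 80/9. Dividing through by 40/9 gives the monic gcd v + 2.
Cancel v + 2 from numerator and denominator to get the reduced form.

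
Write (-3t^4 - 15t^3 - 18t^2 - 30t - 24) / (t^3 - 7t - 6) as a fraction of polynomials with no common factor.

(-3t^3 - 12t^2 - 6t - 24)/(t^2 - t - 6)

Repeated division with remainder:
  -3t^4 - 15t^3 - 18t^2 - 30t - 24 = (-3t - 15)(t^3 - 7t - 6) + (-39t^2 - 153t - 114)
  t^3 - 7t - 6 = (-(1/39)t + 17/169)(-39t^2 - 153t - 114) + ((924/169)t + 924/169)
  -39t^2 - 153t - 114 = (-(2197/308)t - 3211/154)((924/169)t + 924/169) + (0)
Last nonzero remainder: (924/169)t + 924/169. Dividing through by 924/169 gives the monic gcd t + 1.
Cancel t + 1 from numerator and denominator to get the reduced form.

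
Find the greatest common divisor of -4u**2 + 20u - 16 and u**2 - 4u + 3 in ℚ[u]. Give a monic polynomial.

u - 1

By polynomial division,
  -4u**2 + 20u - 16 = (-4)(u**2 - 4u + 3) + (4u - 4)
  u**2 - 4u + 3 = ((1/4)u - 3/4)(4u - 4) + (0)
Last nonzero remainder: 4u - 4. Dividing through by 4 gives the monic gcd u - 1.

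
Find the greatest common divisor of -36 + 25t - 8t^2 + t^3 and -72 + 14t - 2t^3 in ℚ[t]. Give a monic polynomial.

9 - 4t + t^2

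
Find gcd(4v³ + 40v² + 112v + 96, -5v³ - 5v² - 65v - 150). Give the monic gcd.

v + 2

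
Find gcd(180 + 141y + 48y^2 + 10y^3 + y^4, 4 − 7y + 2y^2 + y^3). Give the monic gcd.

4 + y

Apply the Euclidean algorithm:
  y^4 + 10y^3 + 48y^2 + 141y + 180 = (y + 8)(y^3 + 2y^2 − 7y + 4) + (39y^2 + 193y + 148)
  y^3 + 2y^2 − 7y + 4 = ((1/39)y − 115/1521)(39y^2 + 193y + 148) + ((5776/1521)y + 23104/1521)
  39y^2 + 193y + 148 = ((59319/5776)y + 56277/5776)((5776/1521)y + 23104/1521) + (0)
Last nonzero remainder: (5776/1521)y + 23104/1521. Dividing through by 5776/1521 gives the monic gcd y + 4.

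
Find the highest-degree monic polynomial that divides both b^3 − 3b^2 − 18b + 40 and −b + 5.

Euclidean algorithm in ℚ[b]:
  b^3 − 3b^2 − 18b + 40 = (−b^2 − 2b + 8)(−b + 5) + (0)
Last nonzero remainder: −b + 5. Dividing through by −1 gives the monic gcd b − 5.

b − 5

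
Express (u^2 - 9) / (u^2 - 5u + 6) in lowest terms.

Repeated division with remainder:
  u^2 - 9 = (u^2 - 5u + 6) + (5u - 15)
  u^2 - 5u + 6 = ((1/5)u - 2/5)(5u - 15) + (0)
Last nonzero remainder: 5u - 15. Dividing through by 5 gives the monic gcd u - 3.
Cancel u - 3 from numerator and denominator to get the reduced form.

(u + 3)/(u - 2)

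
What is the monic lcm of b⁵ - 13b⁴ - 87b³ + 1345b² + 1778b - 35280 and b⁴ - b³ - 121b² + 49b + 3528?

b⁷ - 12b⁶ - 156b⁵ + 1986b⁴ + 7995b³ - 108822b² - 134848b + 1975680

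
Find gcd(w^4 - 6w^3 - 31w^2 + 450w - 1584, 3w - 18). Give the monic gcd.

Repeated division with remainder:
  w^4 - 6w^3 - 31w^2 + 450w - 1584 = ((1/3)w^3 - (31/3)w + 88)(3w - 18) + (0)
Last nonzero remainder: 3w - 18. Dividing through by 3 gives the monic gcd w - 6.

w - 6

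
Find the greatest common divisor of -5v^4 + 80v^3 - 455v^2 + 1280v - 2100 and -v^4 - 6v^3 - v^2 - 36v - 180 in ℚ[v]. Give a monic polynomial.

v^2 - 3v + 10

Apply the Euclidean algorithm:
  -5v^4 + 80v^3 - 455v^2 + 1280v - 2100 = (5)(-v^4 - 6v^3 - v^2 - 36v - 180) + (110v^3 - 450v^2 + 1460v - 1200)
  -v^4 - 6v^3 - v^2 - 36v - 180 = (-(1/110)v - 111/1210)(110v^3 - 450v^2 + 1460v - 1200) + (-(3510/121)v^2 + (10530/121)v - 35100/121)
  110v^3 - 450v^2 + 1460v - 1200 = (-(1331/351)v + 484/117)(-(3510/121)v^2 + (10530/121)v - 35100/121) + (0)
Last nonzero remainder: -(3510/121)v^2 + (10530/121)v - 35100/121. Dividing through by -3510/121 gives the monic gcd v^2 - 3v + 10.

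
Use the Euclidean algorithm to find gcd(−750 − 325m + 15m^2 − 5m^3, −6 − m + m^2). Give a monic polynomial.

2 + m

Repeated division with remainder:
  −5m^3 + 15m^2 − 325m − 750 = (−5m + 10)(m^2 − m − 6) + (−345m − 690)
  m^2 − m − 6 = (−(1/345)m + 1/115)(−345m − 690) + (0)
Last nonzero remainder: −345m − 690. Dividing through by −345 gives the monic gcd m + 2.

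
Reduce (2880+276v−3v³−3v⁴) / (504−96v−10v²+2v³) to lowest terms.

(−480−126v−21v²−3v³)/(−84+2v+2v²)

Euclidean algorithm in ℚ[v]:
  −3v⁴−3v³+276v+2880 = (−(3/2)v−9)(2v³−10v²−96v+504) + (−234v²+168v+7416)
  2v³−10v²−96v+504 = (−(1/117)v+167/4563)(−234v²+168v+7416) + (−(58960/1521)v+117920/507)
  −234v²+168v+7416 = ((177957/29480)v+469989/14740)(−(58960/1521)v+117920/507) + (0)
Last nonzero remainder: −(58960/1521)v+117920/507. Dividing through by −58960/1521 gives the monic gcd v−6.
Cancel v−6 from numerator and denominator to get the reduced form.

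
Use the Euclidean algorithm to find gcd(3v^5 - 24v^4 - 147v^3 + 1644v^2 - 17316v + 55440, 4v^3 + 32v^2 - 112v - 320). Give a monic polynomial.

Euclidean algorithm in ℚ[v]:
  3v^5 - 24v^4 - 147v^3 + 1644v^2 - 17316v + 55440 = ((3/4)v^2 - 12v + 321/4)(4v^3 + 32v^2 - 112v - 320) + (-2028v^2 - 12168v + 81120)
  4v^3 + 32v^2 - 112v - 320 = (-(1/507)v - 2/507)(-2028v^2 - 12168v + 81120) + (0)
Last nonzero remainder: -2028v^2 - 12168v + 81120. Dividing through by -2028 gives the monic gcd v^2 + 6v - 40.

v^2 + 6v - 40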